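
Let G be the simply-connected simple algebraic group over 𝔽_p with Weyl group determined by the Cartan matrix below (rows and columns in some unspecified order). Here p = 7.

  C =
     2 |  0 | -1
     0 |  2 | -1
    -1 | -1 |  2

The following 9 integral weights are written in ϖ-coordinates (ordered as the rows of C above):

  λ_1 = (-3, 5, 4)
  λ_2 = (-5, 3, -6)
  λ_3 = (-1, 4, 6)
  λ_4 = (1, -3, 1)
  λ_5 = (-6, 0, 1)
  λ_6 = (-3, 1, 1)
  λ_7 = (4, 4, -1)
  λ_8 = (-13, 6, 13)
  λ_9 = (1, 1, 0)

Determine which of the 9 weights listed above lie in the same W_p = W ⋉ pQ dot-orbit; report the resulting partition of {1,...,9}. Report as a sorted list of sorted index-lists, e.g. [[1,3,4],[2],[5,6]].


C ↔ A_3 under row/col permutation; |W(A_3)| = 24.

Each λ_j+ρ reduced to Ā_7; 3-tuples below use C's row order:

    [1] (2, 2, 1)
    [2] (2, 2, 1)
    [3] (5, 0, 2)
    [4] (2, 2, 0)
    [5] (2, 2, 1)
    [6] (2, 2, 0)
    [7] (2, 2, 0)
    [8] (5, 0, 2)
    [9] (2, 2, 1)

3 distinct reps among the 9 weights ⇒ 3 W_7-linkage classes:

[[1, 2, 5, 9], [3, 8], [4, 6, 7]]


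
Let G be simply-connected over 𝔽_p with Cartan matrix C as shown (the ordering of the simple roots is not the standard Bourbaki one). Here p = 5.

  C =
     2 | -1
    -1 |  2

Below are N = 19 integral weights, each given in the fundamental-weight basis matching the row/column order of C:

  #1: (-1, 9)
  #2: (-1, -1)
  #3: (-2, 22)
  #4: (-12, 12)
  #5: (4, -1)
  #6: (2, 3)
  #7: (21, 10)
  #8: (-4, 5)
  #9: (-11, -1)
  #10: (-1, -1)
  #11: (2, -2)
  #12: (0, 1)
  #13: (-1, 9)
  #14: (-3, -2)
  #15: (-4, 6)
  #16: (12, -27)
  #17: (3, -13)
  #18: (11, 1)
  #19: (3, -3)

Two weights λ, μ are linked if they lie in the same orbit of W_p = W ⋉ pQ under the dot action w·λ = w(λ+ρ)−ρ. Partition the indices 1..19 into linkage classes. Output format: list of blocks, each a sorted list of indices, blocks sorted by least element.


Type A_2, rank 2, |W|=6; reorder rows/cols to standard.

W_5-reps of the 19 weights in Ā_5 (same 2-coord order as C):

  λ_1+ρ ↦ (5, 0) · λ_2+ρ ↦ (0, 0) · λ_3+ρ ↦ (2, 2) · λ_4+ρ ↦ (2, 2) · λ_5+ρ ↦ (5, 0) · λ_6+ρ ↦ (1, 2) · λ_7+ρ ↦ (1, 2) · λ_8+ρ ↦ (2, 2) · λ_9+ρ ↦ (5, 0) · λ_10+ρ ↦ (0, 0) · λ_11+ρ ↦ (2, 1) · λ_12+ρ ↦ (1, 2) · λ_13+ρ ↦ (5, 0) · λ_14+ρ ↦ (1, 2) · λ_15+ρ ↦ (1, 2) · λ_16+ρ ↦ (2, 2) · λ_17+ρ ↦ (2, 1) · λ_18+ρ ↦ (2, 1) · λ_19+ρ ↦ (2, 2)

The 19 indices split into 5 linkage classes (same alcove rep ⇔ same W_5-dot-orbit):

[[1, 5, 9, 13], [2, 10], [3, 4, 8, 16, 19], [6, 7, 12, 14, 15], [11, 17, 18]]


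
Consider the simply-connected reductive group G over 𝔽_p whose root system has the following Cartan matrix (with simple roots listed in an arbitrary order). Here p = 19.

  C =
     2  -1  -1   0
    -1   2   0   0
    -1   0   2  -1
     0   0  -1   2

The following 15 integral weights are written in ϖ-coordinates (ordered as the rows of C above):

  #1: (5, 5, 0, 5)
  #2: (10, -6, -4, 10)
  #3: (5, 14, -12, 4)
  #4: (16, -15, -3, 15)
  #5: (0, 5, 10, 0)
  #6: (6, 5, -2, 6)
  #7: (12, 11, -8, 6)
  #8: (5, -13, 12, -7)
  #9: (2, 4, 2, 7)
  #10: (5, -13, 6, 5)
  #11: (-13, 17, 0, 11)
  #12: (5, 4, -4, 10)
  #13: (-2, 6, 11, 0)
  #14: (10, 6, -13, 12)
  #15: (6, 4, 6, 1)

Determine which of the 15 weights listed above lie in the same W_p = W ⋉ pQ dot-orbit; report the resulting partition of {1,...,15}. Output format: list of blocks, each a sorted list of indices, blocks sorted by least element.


Type A_4, rank 4, |W|=120; reorder rows/cols to standard.

Alcove-folded reps (p=19, 15 weights, presented ϖ-order):

    [1] (6, 6, 1, 6)
    [2] (3, 5, 3, 8)
    [3] (5, 8, 0, 4)
    [4] (1, 2, 2, 2)
    [5] (1, 6, 11, 1)
    [6] (6, 6, 1, 6)
    [7] (6, 6, 1, 6)
    [8] (6, 6, 1, 6)
    [9] (3, 5, 3, 8)
    [10] (6, 6, 1, 6)
    [11] (1, 6, 11, 1)
    [12] (3, 5, 3, 8)
    [13] (1, 6, 11, 1)
    [14] (1, 6, 11, 1)
    [15] (7, 3, 7, 0)

Grouping the 15 weights by Ā_19-representative: 6 linkage classes.

[[1, 6, 7, 8, 10], [2, 9, 12], [3], [4], [5, 11, 13, 14], [15]]


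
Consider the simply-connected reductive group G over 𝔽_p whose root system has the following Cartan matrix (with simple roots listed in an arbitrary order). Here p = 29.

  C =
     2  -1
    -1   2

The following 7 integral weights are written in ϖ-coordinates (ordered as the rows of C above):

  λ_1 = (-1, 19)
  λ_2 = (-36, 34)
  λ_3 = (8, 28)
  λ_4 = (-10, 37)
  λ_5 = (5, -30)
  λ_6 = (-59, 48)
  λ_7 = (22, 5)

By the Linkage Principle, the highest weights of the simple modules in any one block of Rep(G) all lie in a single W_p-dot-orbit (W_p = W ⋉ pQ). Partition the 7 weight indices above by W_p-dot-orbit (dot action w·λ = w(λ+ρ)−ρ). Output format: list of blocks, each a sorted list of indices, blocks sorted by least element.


Cartan matrix: type A_2 (|W|=6); un-permuting the 2 rows.

Alcove-folded reps (p=29, 7 weights, presented ϖ-order):

  λ_1 → (0, 20) · λ_2 → (23, 6) · λ_3 → (0, 20) · λ_4 → (0, 20) · λ_5 → (23, 6) · λ_6 → (0, 20) · λ_7 → (23, 6)

These 7 weights hit 2 W_29-dot-orbits; sizes (4, 3):

[[1, 3, 4, 6], [2, 5, 7]]


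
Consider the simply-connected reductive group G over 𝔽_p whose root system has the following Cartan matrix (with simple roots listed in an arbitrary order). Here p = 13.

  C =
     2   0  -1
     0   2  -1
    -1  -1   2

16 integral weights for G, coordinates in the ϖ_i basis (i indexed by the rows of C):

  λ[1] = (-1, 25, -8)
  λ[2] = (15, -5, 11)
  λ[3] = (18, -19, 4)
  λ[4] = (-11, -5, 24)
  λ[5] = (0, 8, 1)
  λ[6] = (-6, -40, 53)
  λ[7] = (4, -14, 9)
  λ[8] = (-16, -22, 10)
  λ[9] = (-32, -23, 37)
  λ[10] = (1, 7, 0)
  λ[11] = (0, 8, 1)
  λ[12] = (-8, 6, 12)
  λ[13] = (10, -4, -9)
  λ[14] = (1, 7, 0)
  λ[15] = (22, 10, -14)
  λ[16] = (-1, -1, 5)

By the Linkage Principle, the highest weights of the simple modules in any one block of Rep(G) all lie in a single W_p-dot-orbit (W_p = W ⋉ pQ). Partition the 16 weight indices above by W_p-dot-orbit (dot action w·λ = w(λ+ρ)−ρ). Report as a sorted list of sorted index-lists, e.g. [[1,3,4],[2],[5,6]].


Dynkin diagram of C (from the 4 off-diagonal −1 entries): A_3.

W_13-reps of the 16 weights in Ā_13 (same 3-coord order as C):

  1: (0, 0, 6);  2: (2, 8, 1);  3: (5, 6, 2);  4: (2, 8, 1);  5: (1, 9, 2);  6: (0, 8, 3);  7: (0, 8, 3);  8: (2, 8, 1);  9: (2, 1, 7);  10: (2, 8, 1);  11: (1, 9, 2);  12: (0, 0, 6);  13: (0, 8, 3);  14: (2, 8, 1);  15: (0, 8, 3);  16: (0, 0, 6)

The 16 indices split into 6 linkage classes (same alcove rep ⇔ same W_13-dot-orbit):

[[1, 12, 16], [2, 4, 8, 10, 14], [3], [5, 11], [6, 7, 13, 15], [9]]


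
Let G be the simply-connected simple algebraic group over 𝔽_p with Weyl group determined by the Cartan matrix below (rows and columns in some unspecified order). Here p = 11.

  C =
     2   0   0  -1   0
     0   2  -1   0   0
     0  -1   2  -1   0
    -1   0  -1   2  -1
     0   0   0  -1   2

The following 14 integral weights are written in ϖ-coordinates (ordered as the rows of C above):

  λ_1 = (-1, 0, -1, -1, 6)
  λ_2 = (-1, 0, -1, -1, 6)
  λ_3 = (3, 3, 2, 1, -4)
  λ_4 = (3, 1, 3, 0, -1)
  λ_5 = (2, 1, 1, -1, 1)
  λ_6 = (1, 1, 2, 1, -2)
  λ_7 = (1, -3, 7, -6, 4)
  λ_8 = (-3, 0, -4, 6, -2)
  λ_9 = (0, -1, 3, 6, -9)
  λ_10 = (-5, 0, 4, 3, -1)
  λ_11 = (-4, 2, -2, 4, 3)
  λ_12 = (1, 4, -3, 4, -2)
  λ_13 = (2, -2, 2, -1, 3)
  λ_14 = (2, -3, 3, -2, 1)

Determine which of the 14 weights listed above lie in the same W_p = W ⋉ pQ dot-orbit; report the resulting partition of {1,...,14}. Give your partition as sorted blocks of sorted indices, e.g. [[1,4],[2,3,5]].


Type D_5, rank 5, |W|=1920; reorder rows/cols to standard.

Folding the 14 weights λ_j+ρ into Ā_11 (reps in the given 5-coord order):

  λ_1 → (0, 1, 0, 0, 7) · λ_2 → (0, 1, 0, 0, 7) · λ_3 → (2, 2, 1, 1, 1) · λ_4 → (4, 1, 1, 0, 0) · λ_5 → (3, 2, 2, 0, 2) · λ_6 → (2, 2, 1, 1, 1) · λ_7 → (3, 2, 1, 2, 0) · λ_8 → (2, 2, 1, 1, 1) · λ_9 → (0, 1, 0, 0, 7) · λ_10 → (4, 1, 1, 0, 0) · λ_11 → (3, 1, 1, 0, 4) · λ_12 → (2, 2, 1, 1, 1) · λ_13 → (3, 1, 1, 0, 4) · λ_14 → (2, 2, 1, 1, 1)

Partition of {1..14} into 6 W_11-dot-orbits:

[[1, 2, 9], [3, 6, 8, 12, 14], [4, 10], [5], [7], [11, 13]]


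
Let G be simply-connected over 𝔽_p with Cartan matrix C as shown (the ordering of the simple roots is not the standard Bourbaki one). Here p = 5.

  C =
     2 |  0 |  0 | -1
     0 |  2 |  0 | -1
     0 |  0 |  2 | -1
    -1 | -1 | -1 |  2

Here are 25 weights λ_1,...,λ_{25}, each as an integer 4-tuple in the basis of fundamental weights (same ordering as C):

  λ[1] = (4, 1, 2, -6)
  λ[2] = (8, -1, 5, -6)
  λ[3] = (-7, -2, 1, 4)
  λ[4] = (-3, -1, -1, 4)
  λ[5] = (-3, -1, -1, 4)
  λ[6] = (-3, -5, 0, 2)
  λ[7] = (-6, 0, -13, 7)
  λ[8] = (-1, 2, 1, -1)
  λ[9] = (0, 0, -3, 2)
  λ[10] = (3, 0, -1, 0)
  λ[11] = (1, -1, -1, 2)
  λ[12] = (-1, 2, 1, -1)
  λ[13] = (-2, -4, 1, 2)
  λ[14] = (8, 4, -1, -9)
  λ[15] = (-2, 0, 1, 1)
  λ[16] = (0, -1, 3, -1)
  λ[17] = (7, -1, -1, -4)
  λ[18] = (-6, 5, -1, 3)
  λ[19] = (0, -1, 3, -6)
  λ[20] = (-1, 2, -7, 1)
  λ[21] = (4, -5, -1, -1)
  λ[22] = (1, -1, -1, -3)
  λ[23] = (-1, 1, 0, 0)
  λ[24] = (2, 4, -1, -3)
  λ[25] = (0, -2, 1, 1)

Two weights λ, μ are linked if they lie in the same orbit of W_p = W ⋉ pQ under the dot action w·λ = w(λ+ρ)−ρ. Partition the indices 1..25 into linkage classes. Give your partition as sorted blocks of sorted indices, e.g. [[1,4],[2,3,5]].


Type D_4, rank 4, |W|=192; reorder rows/cols to standard.

W_5-reps of the 25 weights in Ā_5 (same 4-coord order as C):

  1: (0, 3, 2, 0);  2: (1, 0, 4, 0);  3: (3, 0, 1, 0);  4: (2, 0, 0, 0);  5: (2, 0, 0, 0);  6: (1, 1, 2, 0);  7: (0, 2, 1, 1);  8: (0, 3, 2, 0);  9: (1, 1, 2, 0);  10: (3, 0, 1, 0);  11: (2, 0, 0, 0);  12: (0, 3, 2, 0);  13: (0, 2, 1, 1);  14: (0, 2, 1, 1);  15: (1, 1, 2, 0);  16: (1, 0, 4, 0);  17: (2, 0, 0, 0);  18: (1, 0, 4, 0);  19: (1, 0, 4, 0);  20: (3, 0, 1, 0);  21: (1, 0, 4, 0);  22: (2, 0, 0, 0);  23: (0, 2, 1, 1);  24: (0, 2, 1, 1);  25: (1, 1, 2, 0)

The 25 indices split into 6 linkage classes (same alcove rep ⇔ same W_5-dot-orbit):

[[1, 8, 12], [2, 16, 18, 19, 21], [3, 10, 20], [4, 5, 11, 17, 22], [6, 9, 15, 25], [7, 13, 14, 23, 24]]


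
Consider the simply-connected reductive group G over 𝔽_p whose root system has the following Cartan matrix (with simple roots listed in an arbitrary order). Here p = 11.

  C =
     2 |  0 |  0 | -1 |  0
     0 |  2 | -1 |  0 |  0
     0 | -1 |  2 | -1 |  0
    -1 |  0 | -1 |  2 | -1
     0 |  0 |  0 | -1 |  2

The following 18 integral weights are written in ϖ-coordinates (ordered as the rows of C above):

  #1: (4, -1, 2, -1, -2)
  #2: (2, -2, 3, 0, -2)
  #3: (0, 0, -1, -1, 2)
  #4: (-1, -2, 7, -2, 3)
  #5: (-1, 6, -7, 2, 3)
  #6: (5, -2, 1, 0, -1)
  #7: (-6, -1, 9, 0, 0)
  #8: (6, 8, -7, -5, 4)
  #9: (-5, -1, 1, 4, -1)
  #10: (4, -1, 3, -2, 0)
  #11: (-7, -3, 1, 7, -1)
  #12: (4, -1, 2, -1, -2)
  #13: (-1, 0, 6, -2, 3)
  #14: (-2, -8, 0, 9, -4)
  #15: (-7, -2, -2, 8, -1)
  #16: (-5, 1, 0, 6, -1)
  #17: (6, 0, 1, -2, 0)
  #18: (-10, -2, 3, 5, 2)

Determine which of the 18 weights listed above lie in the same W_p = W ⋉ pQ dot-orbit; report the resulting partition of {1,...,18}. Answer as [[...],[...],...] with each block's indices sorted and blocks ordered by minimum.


C ↔ D_5 under row/col permutation; |W(D_5)| = 1920.

Each λ_j+ρ reduced to Ā_11; 5-tuples below use C's row order:

  [1] (4, 0, 2, 1, 0);  [2] (3, 1, 3, 0, 1);  [3] (1, 1, 0, 0, 3);  [4] (1, 1, 0, 0, 3);  [5] (3, 1, 3, 0, 1);  [6] (6, 1, 1, 1, 0);  [7] (1, 1, 0, 0, 3);  [8] (1, 1, 1, 2, 3);  [9] (4, 0, 2, 1, 0);  [10] (4, 0, 2, 1, 0);  [11] (6, 1, 1, 1, 0);  [12] (4, 0, 2, 1, 0);  [13] (1, 1, 0, 0, 3);  [14] (1, 1, 0, 0, 3);  [15] (6, 1, 1, 1, 0);  [16] (4, 0, 2, 1, 0);  [17] (6, 1, 1, 1, 0);  [18] (6, 1, 1, 1, 0)

Grouping the 18 weights by Ā_11-representative: 5 linkage classes.

[[1, 9, 10, 12, 16], [2, 5], [3, 4, 7, 13, 14], [6, 11, 15, 17, 18], [8]]


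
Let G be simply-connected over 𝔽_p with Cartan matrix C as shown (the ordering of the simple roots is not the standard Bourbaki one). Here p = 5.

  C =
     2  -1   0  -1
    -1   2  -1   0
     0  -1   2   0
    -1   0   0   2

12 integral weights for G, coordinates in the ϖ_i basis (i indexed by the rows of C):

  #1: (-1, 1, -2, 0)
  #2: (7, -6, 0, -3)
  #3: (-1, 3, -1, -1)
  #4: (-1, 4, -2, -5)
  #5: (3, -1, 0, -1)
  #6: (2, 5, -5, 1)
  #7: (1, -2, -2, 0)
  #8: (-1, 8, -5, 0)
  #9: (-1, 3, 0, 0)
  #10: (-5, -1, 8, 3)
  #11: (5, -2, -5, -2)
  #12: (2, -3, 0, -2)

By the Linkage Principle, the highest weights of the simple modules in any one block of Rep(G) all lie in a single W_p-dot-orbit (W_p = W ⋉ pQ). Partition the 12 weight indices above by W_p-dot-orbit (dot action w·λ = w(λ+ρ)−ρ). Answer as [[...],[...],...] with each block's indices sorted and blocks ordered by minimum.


Cartan matrix: type A_4 (|W|=120); un-permuting the 4 rows.

Folding the 12 weights λ_j+ρ into Ā_5 (reps in the given 4-coord order):

  λ_1+ρ ↦ (0, 1, 1, 1);  λ_2+ρ ↦ (0, 1, 1, 1);  λ_3+ρ ↦ (0, 4, 0, 0);  λ_4+ρ ↦ (4, 0, 1, 0);  λ_5+ρ ↦ (4, 0, 1, 0);  λ_6+ρ ↦ (0, 1, 1, 3);  λ_7+ρ ↦ (0, 1, 1, 1);  λ_8+ρ ↦ (4, 0, 1, 0);  λ_9+ρ ↦ (0, 4, 0, 0);  λ_10+ρ ↦ (4, 0, 1, 0);  λ_11+ρ ↦ (0, 4, 0, 0);  λ_12+ρ ↦ (0, 1, 1, 1)

Linkage partition of the 12 weights (4 classes, p=5):

[[1, 2, 7, 12], [3, 9, 11], [4, 5, 8, 10], [6]]


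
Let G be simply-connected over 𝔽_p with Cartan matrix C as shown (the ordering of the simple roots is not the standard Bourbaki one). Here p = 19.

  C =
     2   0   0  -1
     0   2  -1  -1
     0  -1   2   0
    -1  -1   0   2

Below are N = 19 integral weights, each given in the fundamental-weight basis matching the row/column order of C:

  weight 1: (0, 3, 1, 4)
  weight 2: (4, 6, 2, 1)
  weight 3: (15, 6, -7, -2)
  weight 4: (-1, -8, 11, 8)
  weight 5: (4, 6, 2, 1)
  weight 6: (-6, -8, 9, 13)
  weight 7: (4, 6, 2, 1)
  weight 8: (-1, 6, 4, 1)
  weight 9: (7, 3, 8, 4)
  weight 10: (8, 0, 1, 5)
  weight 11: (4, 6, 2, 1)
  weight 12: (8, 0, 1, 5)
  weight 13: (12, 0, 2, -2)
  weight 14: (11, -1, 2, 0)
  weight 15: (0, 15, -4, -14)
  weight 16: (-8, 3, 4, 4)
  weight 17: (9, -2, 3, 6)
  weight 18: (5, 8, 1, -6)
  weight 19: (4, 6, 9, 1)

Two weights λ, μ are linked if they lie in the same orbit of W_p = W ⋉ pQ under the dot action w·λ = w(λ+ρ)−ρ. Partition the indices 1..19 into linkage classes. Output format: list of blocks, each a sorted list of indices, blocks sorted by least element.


Type A_4, rank 4, |W|=120; reorder rows/cols to standard.

λ_j+ρ reflected into Ā_19 (⟨·,θ^∨⟩≤19); 4-tuples as given:

    1: (1, 4, 2, 5)
    2: (5, 7, 3, 2)
    3: (12, 0, 3, 1)
    4: (0, 7, 5, 2)
    5: (5, 7, 3, 2)
    6: (5, 7, 3, 2)
    7: (5, 7, 3, 2)
    8: (0, 7, 5, 2)
    9: (1, 4, 2, 5)
    10: (9, 1, 2, 6)
    11: (5, 7, 3, 2)
    12: (9, 1, 2, 6)
    13: (12, 0, 3, 1)
    14: (12, 0, 3, 1)
    15: (12, 0, 3, 1)
    16: (5, 2, 5, 2)
    17: (9, 1, 2, 6)
    18: (1, 4, 2, 5)
    19: (0, 7, 5, 2)

Grouping the 19 weights by Ā_19-representative: 6 linkage classes.

[[1, 9, 18], [2, 5, 6, 7, 11], [3, 13, 14, 15], [4, 8, 19], [10, 12, 17], [16]]


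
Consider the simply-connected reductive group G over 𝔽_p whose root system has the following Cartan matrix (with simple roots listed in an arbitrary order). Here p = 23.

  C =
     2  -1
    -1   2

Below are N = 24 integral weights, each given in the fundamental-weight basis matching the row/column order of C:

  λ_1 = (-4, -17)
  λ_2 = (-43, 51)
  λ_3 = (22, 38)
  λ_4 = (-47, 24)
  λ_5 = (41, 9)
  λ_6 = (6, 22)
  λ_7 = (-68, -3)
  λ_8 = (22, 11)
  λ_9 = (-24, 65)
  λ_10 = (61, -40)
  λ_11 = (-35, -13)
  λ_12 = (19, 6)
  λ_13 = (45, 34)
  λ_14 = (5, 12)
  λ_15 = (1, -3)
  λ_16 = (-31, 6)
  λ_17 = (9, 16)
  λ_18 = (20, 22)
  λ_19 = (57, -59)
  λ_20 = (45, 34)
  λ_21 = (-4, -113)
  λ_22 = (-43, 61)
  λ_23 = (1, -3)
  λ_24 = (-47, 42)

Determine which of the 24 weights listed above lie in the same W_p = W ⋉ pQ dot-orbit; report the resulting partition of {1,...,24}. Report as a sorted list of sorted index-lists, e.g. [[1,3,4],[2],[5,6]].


Dynkin diagram of C (from the 2 off-diagonal −1 entries): A_2.

Each λ_j+ρ reduced to Ā_23; 2-tuples below use C's row order:

  λ_1 → (16, 3)
  λ_2 → (6, 13)
  λ_3 → (0, 16)
  λ_4 → (0, 2)
  λ_5 → (6, 13)
  λ_6 → (0, 16)
  λ_7 → (0, 2)
  λ_8 → (11, 0)
  λ_9 → (0, 20)
  λ_10 → (0, 16)
  λ_11 → (11, 0)
  λ_12 → (16, 3)
  λ_13 → (11, 0)
  λ_14 → (6, 13)
  λ_15 → (0, 2)
  λ_16 → (0, 16)
  λ_17 → (6, 13)
  λ_18 → (0, 2)
  λ_19 → (11, 0)
  λ_20 → (11, 0)
  λ_21 → (0, 20)
  λ_22 → (16, 3)
  λ_23 → (0, 2)
  λ_24 → (0, 20)

These 24 weights hit 6 W_23-dot-orbits; sizes (3, 4, 4, 5, 5, 3):

[[1, 12, 22], [2, 5, 14, 17], [3, 6, 10, 16], [4, 7, 15, 18, 23], [8, 11, 13, 19, 20], [9, 21, 24]]


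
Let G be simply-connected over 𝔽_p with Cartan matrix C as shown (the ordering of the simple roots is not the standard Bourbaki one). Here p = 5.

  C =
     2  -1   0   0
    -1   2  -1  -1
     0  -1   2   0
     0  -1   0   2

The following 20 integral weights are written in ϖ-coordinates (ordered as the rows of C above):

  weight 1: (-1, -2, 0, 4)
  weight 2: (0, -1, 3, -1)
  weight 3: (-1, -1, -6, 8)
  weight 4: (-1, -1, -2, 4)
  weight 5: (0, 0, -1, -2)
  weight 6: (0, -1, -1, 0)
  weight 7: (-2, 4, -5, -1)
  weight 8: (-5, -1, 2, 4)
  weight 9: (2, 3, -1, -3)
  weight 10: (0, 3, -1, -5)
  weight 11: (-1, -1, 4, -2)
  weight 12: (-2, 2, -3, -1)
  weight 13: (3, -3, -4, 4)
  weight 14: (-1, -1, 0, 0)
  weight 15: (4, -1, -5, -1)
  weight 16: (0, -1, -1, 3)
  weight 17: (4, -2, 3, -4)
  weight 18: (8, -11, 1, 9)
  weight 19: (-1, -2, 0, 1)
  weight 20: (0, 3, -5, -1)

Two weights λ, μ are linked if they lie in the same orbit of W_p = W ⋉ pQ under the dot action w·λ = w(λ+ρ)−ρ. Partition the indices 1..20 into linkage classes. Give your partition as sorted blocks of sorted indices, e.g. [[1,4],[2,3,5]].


Dynkin diagram of C (from the 6 off-diagonal −1 entries): D_4.

W_5-reps of the 20 weights in Ā_5 (same 4-coord order as C):

  1: (1, 0, 0, 4);  2: (1, 0, 4, 0);  3: (1, 0, 4, 0);  4: (1, 0, 0, 4);  5: (1, 0, 0, 1);  6: (1, 0, 0, 1);  7: (1, 0, 4, 0);  8: (0, 0, 1, 1);  9: (1, 0, 2, 0);  10: (1, 0, 0, 4);  11: (1, 0, 4, 0);  12: (1, 0, 2, 0);  13: (1, 0, 2, 0);  14: (0, 0, 1, 1);  15: (1, 0, 0, 4);  16: (1, 0, 0, 4);  17: (1, 0, 0, 1);  18: (0, 0, 1, 1);  19: (1, 0, 0, 1);  20: (1, 0, 4, 0)

5 distinct reps among the 20 weights ⇒ 5 W_5-linkage classes:

[[1, 4, 10, 15, 16], [2, 3, 7, 11, 20], [5, 6, 17, 19], [8, 14, 18], [9, 12, 13]]


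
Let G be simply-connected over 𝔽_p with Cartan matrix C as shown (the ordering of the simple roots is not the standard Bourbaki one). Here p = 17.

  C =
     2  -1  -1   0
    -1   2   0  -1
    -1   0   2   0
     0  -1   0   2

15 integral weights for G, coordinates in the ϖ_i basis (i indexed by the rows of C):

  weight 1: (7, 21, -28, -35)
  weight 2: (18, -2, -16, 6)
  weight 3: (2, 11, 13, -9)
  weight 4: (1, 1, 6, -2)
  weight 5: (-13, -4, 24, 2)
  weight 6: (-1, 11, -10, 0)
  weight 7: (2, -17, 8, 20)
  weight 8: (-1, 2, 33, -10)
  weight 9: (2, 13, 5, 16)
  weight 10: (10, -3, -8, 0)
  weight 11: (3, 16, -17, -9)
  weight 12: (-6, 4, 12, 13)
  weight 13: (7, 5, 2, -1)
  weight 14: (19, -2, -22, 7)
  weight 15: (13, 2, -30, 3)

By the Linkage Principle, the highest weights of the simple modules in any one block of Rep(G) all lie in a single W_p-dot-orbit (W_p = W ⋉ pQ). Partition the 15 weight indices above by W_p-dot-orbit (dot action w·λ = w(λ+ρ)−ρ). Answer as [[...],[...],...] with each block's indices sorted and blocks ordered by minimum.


Root system A_4: the 4×4 matrix C matches after relabeling.

W_17-reps of the 15 weights in Ā_17 (same 4-coord order as C):

  λ_1+ρ ↦ (3, 0, 2, 4);  λ_2+ρ ↦ (2, 1, 7, 1);  λ_3+ρ ↦ (3, 0, 2, 4);  λ_4+ρ ↦ (2, 1, 7, 1);  λ_5+ρ ↦ (3, 0, 2, 4);  λ_6+ρ ↦ (9, 3, 0, 1);  λ_7+ρ ↦ (9, 3, 0, 1);  λ_8+ρ ↦ (8, 6, 3, 0);  λ_9+ρ ↦ (8, 6, 3, 0);  λ_10+ρ ↦ (2, 1, 7, 1);  λ_11+ρ ↦ (9, 3, 0, 1);  λ_12+ρ ↦ (3, 0, 2, 4);  λ_13+ρ ↦ (8, 6, 3, 0);  λ_14+ρ ↦ (2, 1, 7, 1);  λ_15+ρ ↦ (3, 0, 2, 4)

The 15 indices split into 4 linkage classes (same alcove rep ⇔ same W_17-dot-orbit):

[[1, 3, 5, 12, 15], [2, 4, 10, 14], [6, 7, 11], [8, 9, 13]]


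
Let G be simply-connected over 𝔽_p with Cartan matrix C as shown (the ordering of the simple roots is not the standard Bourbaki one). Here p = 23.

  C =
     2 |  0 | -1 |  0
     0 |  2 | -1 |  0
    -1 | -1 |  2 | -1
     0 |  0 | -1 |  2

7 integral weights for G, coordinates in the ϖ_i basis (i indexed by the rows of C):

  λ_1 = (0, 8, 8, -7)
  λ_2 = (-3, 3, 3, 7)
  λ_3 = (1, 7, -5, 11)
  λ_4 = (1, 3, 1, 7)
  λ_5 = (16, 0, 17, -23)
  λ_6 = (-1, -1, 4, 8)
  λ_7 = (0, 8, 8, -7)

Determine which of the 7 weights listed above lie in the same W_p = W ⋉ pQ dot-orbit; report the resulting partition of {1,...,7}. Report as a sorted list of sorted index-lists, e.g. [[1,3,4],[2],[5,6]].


Cartan matrix: type D_4 (|W|=192); un-permuting the 4 rows.

Folding the 7 weights λ_j+ρ into Ā_23 (reps in the given 4-coord order):

  λ_1+ρ ↦ (1, 9, 3, 6) · λ_2+ρ ↦ (2, 4, 2, 8) · λ_3+ρ ↦ (2, 4, 2, 8) · λ_4+ρ ↦ (2, 4, 2, 8) · λ_5+ρ ↦ (1, 9, 3, 6) · λ_6+ρ ↦ (0, 0, 5, 9) · λ_7+ρ ↦ (1, 9, 3, 6)

3 distinct reps among the 7 weights ⇒ 3 W_23-linkage classes:

[[1, 5, 7], [2, 3, 4], [6]]


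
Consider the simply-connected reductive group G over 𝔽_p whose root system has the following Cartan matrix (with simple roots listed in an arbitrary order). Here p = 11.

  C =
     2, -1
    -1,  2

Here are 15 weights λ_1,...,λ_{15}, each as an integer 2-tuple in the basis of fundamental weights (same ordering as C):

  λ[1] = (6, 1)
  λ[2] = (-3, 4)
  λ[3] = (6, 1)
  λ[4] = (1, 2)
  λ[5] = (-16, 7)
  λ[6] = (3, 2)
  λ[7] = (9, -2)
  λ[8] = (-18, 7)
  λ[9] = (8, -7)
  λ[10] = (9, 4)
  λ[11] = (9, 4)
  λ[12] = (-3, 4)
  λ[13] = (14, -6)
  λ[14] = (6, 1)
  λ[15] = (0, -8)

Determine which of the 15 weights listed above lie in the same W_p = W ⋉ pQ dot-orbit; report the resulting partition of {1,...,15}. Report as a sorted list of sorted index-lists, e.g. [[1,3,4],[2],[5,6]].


A_2 Cartan matrix, 2 simple roots permuted; ρ=(1,1).

λ_j+ρ reflected into Ā_11 (⟨·,θ^∨⟩≤11); 2-tuples as given:

    λ_1 → (7, 2)
    λ_2 → (2, 3)
    λ_3 → (7, 2)
    λ_4 → (2, 3)
    λ_5 → (4, 3)
    λ_6 → (4, 3)
    λ_7 → (9, 1)
    λ_8 → (2, 3)
    λ_9 → (3, 6)
    λ_10 → (6, 1)
    λ_11 → (6, 1)
    λ_12 → (2, 3)
    λ_13 → (6, 1)
    λ_14 → (7, 2)
    λ_15 → (6, 1)

These 15 weights hit 6 W_11-dot-orbits; sizes (3, 4, 2, 1, 1, 4):

[[1, 3, 14], [2, 4, 8, 12], [5, 6], [7], [9], [10, 11, 13, 15]]


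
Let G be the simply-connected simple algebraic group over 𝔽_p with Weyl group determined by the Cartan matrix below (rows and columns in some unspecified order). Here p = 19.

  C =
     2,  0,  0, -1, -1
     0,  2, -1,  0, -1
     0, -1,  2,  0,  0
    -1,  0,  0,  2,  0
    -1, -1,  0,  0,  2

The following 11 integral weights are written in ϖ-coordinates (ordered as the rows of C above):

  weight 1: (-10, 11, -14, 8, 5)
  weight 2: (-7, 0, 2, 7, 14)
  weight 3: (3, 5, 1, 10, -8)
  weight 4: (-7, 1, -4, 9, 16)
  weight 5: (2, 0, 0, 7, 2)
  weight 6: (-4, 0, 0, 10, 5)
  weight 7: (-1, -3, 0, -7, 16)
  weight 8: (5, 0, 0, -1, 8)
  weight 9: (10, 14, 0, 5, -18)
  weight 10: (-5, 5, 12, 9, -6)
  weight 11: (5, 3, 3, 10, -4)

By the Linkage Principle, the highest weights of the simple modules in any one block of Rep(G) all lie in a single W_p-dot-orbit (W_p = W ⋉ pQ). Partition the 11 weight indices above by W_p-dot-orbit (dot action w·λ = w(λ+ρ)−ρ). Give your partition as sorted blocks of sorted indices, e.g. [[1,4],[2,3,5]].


Dynkin diagram of C (from the 8 off-diagonal −1 entries): A_5.

Each λ_j+ρ reduced to Ā_19; 5-tuples below use C's row order:

    1: (5, 3, 9, 0, 1)
    2: (6, 1, 1, 0, 9)
    3: (3, 1, 1, 8, 3)
    4: (6, 1, 1, 0, 9)
    5: (3, 1, 1, 8, 3)
    6: (3, 1, 1, 8, 3)
    7: (6, 1, 1, 0, 9)
    8: (6, 1, 1, 0, 9)
    9: (6, 1, 1, 0, 9)
    10: (5, 3, 9, 0, 1)
    11: (3, 1, 1, 8, 3)

These 11 weights hit 3 W_19-dot-orbits; sizes (2, 5, 4):

[[1, 10], [2, 4, 7, 8, 9], [3, 5, 6, 11]]


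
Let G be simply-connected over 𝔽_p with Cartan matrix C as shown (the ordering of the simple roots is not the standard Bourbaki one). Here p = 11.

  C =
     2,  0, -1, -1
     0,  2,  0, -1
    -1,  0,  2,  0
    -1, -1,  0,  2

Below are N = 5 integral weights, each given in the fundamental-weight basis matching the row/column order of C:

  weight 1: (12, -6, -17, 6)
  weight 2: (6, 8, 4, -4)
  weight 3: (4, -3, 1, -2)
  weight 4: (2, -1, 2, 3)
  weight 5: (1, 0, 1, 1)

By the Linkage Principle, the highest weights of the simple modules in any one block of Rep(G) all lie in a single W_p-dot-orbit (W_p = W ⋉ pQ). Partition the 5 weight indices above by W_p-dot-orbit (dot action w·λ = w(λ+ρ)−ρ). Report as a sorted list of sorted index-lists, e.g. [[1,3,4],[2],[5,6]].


Root system A_4: the 4×4 matrix C matches after relabeling.

W_11-reps of the 5 weights in Ā_11 (same 4-coord order as C):

  λ_1+ρ ↦ (2, 1, 2, 2);  λ_2+ρ ↦ (2, 1, 2, 2);  λ_3+ρ ↦ (2, 1, 2, 2);  λ_4+ρ ↦ (3, 0, 3, 4);  λ_5+ρ ↦ (2, 1, 2, 2)

These 5 weights hit 2 W_11-dot-orbits; sizes (4, 1):

[[1, 2, 3, 5], [4]]


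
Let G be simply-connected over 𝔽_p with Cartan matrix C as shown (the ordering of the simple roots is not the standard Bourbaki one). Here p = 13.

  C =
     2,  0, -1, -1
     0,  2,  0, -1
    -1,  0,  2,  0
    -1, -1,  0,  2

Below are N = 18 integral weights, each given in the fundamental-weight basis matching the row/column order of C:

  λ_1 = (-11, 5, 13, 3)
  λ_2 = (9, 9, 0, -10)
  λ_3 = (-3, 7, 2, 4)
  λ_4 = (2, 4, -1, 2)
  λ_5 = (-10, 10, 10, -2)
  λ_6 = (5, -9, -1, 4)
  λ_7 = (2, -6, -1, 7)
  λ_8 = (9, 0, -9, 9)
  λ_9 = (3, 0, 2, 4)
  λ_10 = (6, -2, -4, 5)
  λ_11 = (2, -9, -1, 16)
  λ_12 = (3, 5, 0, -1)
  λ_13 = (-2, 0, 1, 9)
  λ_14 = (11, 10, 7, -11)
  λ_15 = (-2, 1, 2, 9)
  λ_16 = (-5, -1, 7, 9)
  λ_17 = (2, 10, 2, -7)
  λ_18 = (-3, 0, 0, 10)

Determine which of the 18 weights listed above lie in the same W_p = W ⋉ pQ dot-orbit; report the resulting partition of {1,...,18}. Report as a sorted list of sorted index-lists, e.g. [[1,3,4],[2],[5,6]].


Cartan matrix: type A_4 (|W|=120); un-permuting the 4 rows.

Alcove-folded reps (p=13, 18 weights, presented ϖ-order):

  1: (4, 1, 3, 5);  2: (1, 1, 1, 9);  3: (2, 7, 0, 3);  4: (3, 5, 0, 3);  5: (1, 1, 1, 9);  6: (3, 5, 0, 3);  7: (3, 5, 0, 3);  8: (2, 7, 0, 3);  9: (4, 1, 3, 5);  10: (4, 1, 3, 5);  11: (4, 1, 3, 5);  12: (4, 6, 1, 0);  13: (1, 1, 1, 9);  14: (2, 7, 0, 3);  15: (1, 1, 1, 9);  16: (4, 1, 3, 5);  17: (3, 5, 0, 3);  18: (1, 1, 1, 9)

These 18 weights hit 5 W_13-dot-orbits; sizes (5, 5, 3, 4, 1):

[[1, 9, 10, 11, 16], [2, 5, 13, 15, 18], [3, 8, 14], [4, 6, 7, 17], [12]]


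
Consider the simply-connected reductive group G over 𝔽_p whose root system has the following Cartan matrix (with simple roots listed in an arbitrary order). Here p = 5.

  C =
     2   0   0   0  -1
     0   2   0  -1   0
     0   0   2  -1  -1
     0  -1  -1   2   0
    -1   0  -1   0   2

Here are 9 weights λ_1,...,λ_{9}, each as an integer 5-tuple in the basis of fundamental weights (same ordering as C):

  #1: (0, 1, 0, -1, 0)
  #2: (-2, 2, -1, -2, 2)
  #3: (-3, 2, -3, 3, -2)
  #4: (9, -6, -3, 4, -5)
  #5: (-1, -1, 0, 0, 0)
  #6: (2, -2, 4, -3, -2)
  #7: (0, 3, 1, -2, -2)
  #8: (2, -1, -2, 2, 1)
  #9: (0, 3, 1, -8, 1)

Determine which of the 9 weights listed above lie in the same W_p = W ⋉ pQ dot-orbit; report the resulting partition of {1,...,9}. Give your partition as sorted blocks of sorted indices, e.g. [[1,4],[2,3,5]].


Root system A_5: the 5×5 matrix C matches after relabeling.

W_5-reps of the 9 weights in Ā_5 (same 5-coord order as C):

  [1] (1, 2, 1, 0, 1) · [2] (1, 2, 1, 0, 1) · [3] (0, 0, 1, 1, 1) · [4] (0, 3, 0, 1, 1) · [5] (0, 0, 1, 1, 1) · [6] (0, 0, 1, 1, 1) · [7] (0, 3, 0, 1, 1) · [8] (1, 2, 1, 0, 1) · [9] (0, 0, 1, 1, 1)

Linkage partition of the 9 weights (3 classes, p=5):

[[1, 2, 8], [3, 5, 6, 9], [4, 7]]


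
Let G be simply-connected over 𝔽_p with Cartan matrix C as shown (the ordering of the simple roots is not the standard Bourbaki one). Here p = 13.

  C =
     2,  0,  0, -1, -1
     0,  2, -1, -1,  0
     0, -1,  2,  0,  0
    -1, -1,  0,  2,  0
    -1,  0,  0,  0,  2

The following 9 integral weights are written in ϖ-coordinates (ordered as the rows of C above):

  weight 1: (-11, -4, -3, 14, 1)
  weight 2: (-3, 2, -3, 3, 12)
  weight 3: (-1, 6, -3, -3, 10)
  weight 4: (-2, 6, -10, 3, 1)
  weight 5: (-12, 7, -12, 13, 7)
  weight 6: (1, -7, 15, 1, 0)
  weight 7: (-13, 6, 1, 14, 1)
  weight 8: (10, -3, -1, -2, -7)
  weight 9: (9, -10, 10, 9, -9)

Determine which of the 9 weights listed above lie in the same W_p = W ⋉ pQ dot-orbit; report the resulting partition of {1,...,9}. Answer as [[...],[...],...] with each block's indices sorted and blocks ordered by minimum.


C ↔ A_5 under row/col permutation; |W(A_5)| = 720.

Alcove-folded reps (p=13, 9 weights, presented ϖ-order):

  λ_1 → (2, 2, 1, 0, 6) · λ_2 → (2, 2, 1, 0, 6) · λ_3 → (2, 2, 1, 0, 6) · λ_4 → (1, 2, 7, 1, 1) · λ_5 → (2, 2, 1, 0, 6) · λ_6 → (1, 2, 7, 1, 1) · λ_7 → (1, 2, 7, 1, 1) · λ_8 → (2, 2, 1, 0, 6) · λ_9 → (1, 2, 7, 1, 1)

Linkage partition of the 9 weights (2 classes, p=13):

[[1, 2, 3, 5, 8], [4, 6, 7, 9]]


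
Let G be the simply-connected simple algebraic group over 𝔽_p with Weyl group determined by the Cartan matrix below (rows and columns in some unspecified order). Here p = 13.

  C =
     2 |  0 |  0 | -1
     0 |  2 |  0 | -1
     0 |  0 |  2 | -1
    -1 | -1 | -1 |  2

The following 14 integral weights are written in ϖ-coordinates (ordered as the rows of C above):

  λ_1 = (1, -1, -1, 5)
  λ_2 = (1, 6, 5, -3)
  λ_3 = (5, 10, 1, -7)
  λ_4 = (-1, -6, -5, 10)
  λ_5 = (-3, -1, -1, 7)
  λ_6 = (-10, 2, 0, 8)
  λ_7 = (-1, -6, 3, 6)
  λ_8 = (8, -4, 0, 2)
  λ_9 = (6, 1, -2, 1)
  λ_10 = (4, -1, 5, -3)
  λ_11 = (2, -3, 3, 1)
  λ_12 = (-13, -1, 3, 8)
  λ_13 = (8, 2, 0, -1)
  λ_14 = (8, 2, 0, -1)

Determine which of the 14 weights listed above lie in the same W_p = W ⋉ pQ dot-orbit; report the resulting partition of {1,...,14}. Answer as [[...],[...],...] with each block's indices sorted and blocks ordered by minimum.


C ↔ D_4 under row/col permutation; |W(D_4)| = 192.

W_13-reps of the 14 weights in Ā_13 (same 4-coord order as C):

  λ_1 → (2, 0, 0, 5)
  λ_2 → (0, 5, 4, 2)
  λ_3 → (0, 5, 4, 2)
  λ_4 → (0, 5, 4, 2)
  λ_5 → (2, 0, 0, 5)
  λ_6 → (9, 3, 1, 0)
  λ_7 → (0, 5, 4, 2)
  λ_8 → (9, 3, 1, 0)
  λ_9 → (7, 2, 1, 1)
  λ_10 → (3, 2, 4, 0)
  λ_11 → (3, 2, 4, 0)
  λ_12 → (9, 3, 1, 0)
  λ_13 → (9, 3, 1, 0)
  λ_14 → (9, 3, 1, 0)

Partition of {1..14} into 5 W_13-dot-orbits:

[[1, 5], [2, 3, 4, 7], [6, 8, 12, 13, 14], [9], [10, 11]]


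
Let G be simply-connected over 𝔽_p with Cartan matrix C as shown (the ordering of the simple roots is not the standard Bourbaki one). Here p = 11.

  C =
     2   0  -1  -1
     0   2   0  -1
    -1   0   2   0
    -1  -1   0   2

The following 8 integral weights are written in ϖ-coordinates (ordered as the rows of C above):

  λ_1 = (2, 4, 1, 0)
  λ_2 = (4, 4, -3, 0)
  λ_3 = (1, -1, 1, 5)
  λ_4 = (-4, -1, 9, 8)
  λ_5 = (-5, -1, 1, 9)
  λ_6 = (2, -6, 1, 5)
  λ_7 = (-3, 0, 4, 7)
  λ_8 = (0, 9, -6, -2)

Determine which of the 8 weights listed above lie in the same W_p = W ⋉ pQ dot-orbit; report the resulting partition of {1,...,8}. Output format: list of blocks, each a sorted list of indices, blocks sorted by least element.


Root system A_4: the 4×4 matrix C matches after relabeling.

Each λ_j+ρ reduced to Ā_11; 4-tuples below use C's row order:

    1: (3, 5, 2, 1)
    2: (3, 5, 2, 1)
    3: (2, 0, 2, 6)
    4: (3, 5, 2, 1)
    5: (2, 0, 2, 6)
    6: (3, 5, 2, 1)
    7: (2, 0, 2, 6)
    8: (1, 5, 0, 4)

Partition of {1..8} into 3 W_11-dot-orbits:

[[1, 2, 4, 6], [3, 5, 7], [8]]


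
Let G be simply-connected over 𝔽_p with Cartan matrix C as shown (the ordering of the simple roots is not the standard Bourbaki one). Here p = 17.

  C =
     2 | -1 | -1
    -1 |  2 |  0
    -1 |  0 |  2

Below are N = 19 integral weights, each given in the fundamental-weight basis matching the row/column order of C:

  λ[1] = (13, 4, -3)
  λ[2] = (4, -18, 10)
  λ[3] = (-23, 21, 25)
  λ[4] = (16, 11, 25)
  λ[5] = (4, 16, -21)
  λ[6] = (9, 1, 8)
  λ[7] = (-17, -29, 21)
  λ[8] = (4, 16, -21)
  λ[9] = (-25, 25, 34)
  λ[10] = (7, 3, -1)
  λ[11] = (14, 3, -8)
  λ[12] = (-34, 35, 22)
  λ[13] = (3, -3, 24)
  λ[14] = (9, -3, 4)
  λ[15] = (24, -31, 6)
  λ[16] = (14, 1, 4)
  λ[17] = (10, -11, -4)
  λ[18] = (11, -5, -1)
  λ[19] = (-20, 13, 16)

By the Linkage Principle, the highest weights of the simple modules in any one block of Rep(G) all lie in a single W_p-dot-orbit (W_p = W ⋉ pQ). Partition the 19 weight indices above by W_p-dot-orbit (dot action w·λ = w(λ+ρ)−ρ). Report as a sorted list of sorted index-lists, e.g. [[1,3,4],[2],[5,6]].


A_3 Cartan matrix, 3 simple roots permuted; ρ=(1,1,1).

Each λ_j+ρ reduced to Ā_17; 3-tuples below use C's row order:

  λ_1+ρ ↦ (12, 3, 0) · λ_2+ρ ↦ (11, 5, 1) · λ_3+ρ ↦ (8, 4, 0) · λ_4+ρ ↦ (8, 4, 0) · λ_5+ρ ↦ (12, 3, 0) · λ_6+ρ ↦ (8, 2, 5) · λ_7+ρ ↦ (5, 1, 5) · λ_8+ρ ↦ (12, 3, 0) · λ_9+ρ ↦ (2, 8, 1) · λ_10+ρ ↦ (8, 4, 0) · λ_11+ρ ↦ (8, 2, 5) · λ_12+ρ ↦ (2, 8, 1) · λ_13+ρ ↦ (8, 2, 5) · λ_14+ρ ↦ (8, 2, 5) · λ_15+ρ ↦ (8, 2, 5) · λ_16+ρ ↦ (12, 3, 0) · λ_17+ρ ↦ (2, 8, 1) · λ_18+ρ ↦ (8, 4, 0) · λ_19+ρ ↦ (12, 3, 0)

Grouping the 19 weights by Ā_17-representative: 6 linkage classes.

[[1, 5, 8, 16, 19], [2], [3, 4, 10, 18], [6, 11, 13, 14, 15], [7], [9, 12, 17]]


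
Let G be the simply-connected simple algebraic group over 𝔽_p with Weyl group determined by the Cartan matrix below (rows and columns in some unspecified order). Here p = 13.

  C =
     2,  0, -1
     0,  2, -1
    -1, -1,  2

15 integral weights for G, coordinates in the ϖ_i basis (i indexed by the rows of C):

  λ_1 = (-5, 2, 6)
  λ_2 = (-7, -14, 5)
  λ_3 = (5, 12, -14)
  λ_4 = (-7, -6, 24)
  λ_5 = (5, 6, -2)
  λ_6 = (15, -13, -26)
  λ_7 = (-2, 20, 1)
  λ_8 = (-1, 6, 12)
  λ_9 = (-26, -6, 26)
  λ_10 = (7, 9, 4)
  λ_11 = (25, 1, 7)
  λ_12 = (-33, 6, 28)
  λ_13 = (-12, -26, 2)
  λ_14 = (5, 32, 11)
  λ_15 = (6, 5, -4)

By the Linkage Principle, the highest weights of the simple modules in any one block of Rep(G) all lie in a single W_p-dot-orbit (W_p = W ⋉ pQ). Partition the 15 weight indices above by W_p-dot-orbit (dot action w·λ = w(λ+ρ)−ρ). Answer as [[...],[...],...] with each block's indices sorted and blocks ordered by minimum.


Root system A_3: the 3×3 matrix C matches after relabeling.

W_13-reps of the 15 weights in Ā_13 (same 3-coord order as C):

  λ_1 → (4, 3, 3)
  λ_2 → (7, 0, 6)
  λ_3 → (7, 0, 6)
  λ_4 → (5, 6, 1)
  λ_5 → (5, 6, 1)
  λ_6 → (1, 3, 8)
  λ_7 → (1, 3, 8)
  λ_8 → (7, 0, 6)
  λ_9 → (1, 3, 8)
  λ_10 → (2, 0, 3)
  λ_11 → (2, 0, 3)
  λ_12 → (4, 3, 3)
  λ_13 → (7, 3, 2)
  λ_14 → (5, 6, 1)
  λ_15 → (4, 3, 3)

Grouping the 15 weights by Ā_13-representative: 6 linkage classes.

[[1, 12, 15], [2, 3, 8], [4, 5, 14], [6, 7, 9], [10, 11], [13]]


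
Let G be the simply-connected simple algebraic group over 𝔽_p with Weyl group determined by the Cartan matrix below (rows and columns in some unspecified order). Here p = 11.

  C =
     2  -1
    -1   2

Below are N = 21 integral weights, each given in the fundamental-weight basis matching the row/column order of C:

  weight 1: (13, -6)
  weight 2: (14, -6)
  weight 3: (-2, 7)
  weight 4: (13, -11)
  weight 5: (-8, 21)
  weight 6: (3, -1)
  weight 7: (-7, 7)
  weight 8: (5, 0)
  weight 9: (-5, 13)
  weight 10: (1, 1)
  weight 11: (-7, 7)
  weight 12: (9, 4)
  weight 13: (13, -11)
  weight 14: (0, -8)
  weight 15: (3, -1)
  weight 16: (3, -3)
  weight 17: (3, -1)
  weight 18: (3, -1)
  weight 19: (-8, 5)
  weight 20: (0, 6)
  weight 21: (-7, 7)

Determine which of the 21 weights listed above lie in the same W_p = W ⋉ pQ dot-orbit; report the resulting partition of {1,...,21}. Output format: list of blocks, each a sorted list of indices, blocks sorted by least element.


Cartan matrix: type A_2 (|W|=6); un-permuting the 2 rows.

W_11-reps of the 21 weights in Ā_11 (same 2-coord order as C):

  [1] (6, 2);  [2] (6, 1);  [3] (1, 7);  [4] (1, 7);  [5] (4, 0);  [6] (4, 0);  [7] (6, 2);  [8] (6, 1);  [9] (1, 7);  [10] (2, 2);  [11] (6, 2);  [12] (6, 1);  [13] (1, 7);  [14] (6, 1);  [15] (4, 0);  [16] (2, 2);  [17] (4, 0);  [18] (4, 0);  [19] (6, 1);  [20] (1, 7);  [21] (6, 2)

Linkage partition of the 21 weights (5 classes, p=11):

[[1, 7, 11, 21], [2, 8, 12, 14, 19], [3, 4, 9, 13, 20], [5, 6, 15, 17, 18], [10, 16]]


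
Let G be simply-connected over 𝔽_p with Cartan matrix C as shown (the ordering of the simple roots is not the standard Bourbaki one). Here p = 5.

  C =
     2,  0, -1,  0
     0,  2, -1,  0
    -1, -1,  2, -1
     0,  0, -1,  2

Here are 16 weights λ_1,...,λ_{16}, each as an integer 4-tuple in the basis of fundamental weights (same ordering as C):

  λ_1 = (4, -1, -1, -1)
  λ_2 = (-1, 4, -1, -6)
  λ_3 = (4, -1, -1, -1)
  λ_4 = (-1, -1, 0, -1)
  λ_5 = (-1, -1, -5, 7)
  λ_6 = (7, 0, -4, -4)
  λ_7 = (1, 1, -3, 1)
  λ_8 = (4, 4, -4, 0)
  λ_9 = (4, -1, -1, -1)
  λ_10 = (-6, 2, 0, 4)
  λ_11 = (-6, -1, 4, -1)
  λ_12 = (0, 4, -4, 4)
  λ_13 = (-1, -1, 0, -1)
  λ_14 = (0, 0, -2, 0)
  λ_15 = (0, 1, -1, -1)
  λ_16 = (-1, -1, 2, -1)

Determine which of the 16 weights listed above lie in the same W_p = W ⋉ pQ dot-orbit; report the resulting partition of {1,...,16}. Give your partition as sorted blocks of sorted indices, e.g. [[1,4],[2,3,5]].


C ↔ D_4 under row/col permutation; |W(D_4)| = 192.

Ā_5 reps of the 16 weights (D_4, coords as presented):

    λ_1+ρ ↦ (5, 0, 0, 0)
    λ_2+ρ ↦ (5, 0, 0, 0)
    λ_3+ρ ↦ (5, 0, 0, 0)
    λ_4+ρ ↦ (0, 0, 1, 0)
    λ_5+ρ ↦ (0, 0, 1, 0)
    λ_6+ρ ↦ (1, 2, 0, 0)
    λ_7+ρ ↦ (0, 0, 2, 0)
    λ_8+ρ ↦ (0, 0, 2, 0)
    λ_9+ρ ↦ (5, 0, 0, 0)
    λ_10+ρ ↦ (0, 0, 1, 0)
    λ_11+ρ ↦ (5, 0, 0, 0)
    λ_12+ρ ↦ (0, 0, 2, 0)
    λ_13+ρ ↦ (0, 0, 1, 0)
    λ_14+ρ ↦ (0, 0, 1, 0)
    λ_15+ρ ↦ (1, 2, 0, 0)
    λ_16+ρ ↦ (0, 0, 2, 0)

The 16 indices split into 4 linkage classes (same alcove rep ⇔ same W_5-dot-orbit):

[[1, 2, 3, 9, 11], [4, 5, 10, 13, 14], [6, 15], [7, 8, 12, 16]]


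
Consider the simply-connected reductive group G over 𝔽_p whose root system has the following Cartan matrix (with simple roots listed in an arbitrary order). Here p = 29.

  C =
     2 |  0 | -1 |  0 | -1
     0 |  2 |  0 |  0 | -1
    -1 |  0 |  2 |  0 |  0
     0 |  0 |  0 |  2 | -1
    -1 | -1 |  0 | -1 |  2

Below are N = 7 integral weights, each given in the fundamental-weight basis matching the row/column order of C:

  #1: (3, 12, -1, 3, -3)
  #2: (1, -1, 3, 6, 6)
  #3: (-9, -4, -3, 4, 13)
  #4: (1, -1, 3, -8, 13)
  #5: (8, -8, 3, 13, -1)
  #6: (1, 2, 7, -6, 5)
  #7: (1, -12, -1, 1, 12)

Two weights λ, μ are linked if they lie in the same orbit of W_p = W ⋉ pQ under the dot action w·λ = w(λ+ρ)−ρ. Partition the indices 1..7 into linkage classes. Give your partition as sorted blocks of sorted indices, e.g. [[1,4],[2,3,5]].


Cartan matrix: type D_5 (|W|=1920); un-permuting the 5 rows.

W_29-reps of the 7 weights in Ā_29 (same 5-coord order as C):

    λ_1 → (2, 11, 0, 2, 2)
    λ_2 → (2, 0, 4, 7, 7)
    λ_3 → (2, 3, 8, 5, 1)
    λ_4 → (2, 0, 4, 7, 7)
    λ_5 → (2, 0, 4, 7, 7)
    λ_6 → (2, 3, 8, 5, 1)
    λ_7 → (2, 11, 0, 2, 2)

Grouping the 7 weights by Ā_29-representative: 3 linkage classes.

[[1, 7], [2, 4, 5], [3, 6]]
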